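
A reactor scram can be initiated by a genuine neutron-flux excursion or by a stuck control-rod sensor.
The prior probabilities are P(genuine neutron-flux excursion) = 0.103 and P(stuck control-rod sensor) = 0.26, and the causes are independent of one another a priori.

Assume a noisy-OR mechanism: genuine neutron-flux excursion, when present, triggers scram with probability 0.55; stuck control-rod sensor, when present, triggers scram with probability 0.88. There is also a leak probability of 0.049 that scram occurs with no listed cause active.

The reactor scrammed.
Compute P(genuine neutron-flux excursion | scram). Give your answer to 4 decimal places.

Under noisy-OR, P(scram | causes) = 1 − (1−0.049)·∏(1−qᵢ) over the active causes.
Weight on genuine neutron-flux excursion=true, given the evidence: 0.043602 + 0.025405 = 0.069007
The normalizing constant is 0.049×0.897×0.74 + 0.88588×0.897×0.26 + 0.57205×0.103×0.74 + 0.948646×0.103×0.26 = 0.308137
P(genuine neutron-flux excursion | scram) = 0.069007/0.308137 ≈ 0.2239

P(genuine neutron-flux excursion | scram) ≈ 0.2239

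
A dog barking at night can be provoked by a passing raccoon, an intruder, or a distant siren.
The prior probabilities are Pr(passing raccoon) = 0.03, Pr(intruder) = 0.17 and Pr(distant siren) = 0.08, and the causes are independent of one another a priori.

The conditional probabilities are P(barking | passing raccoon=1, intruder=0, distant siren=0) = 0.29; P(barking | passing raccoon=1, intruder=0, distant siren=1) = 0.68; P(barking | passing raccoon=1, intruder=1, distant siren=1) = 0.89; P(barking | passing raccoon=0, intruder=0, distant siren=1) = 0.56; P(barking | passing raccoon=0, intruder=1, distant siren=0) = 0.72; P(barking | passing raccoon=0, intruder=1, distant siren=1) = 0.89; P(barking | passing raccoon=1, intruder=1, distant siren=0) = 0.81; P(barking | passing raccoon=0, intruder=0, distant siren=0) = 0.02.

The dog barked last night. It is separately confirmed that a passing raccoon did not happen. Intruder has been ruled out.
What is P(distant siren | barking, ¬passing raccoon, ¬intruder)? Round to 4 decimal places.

P(distant siren | barking, ¬passing raccoon, ¬intruder) ≈ 0.7089

Numerator (weight on configurations with distant siren): 0.56·0.08 = 0.044800
Denominator P(barking | ¬passing raccoon, ¬intruder): 0.02·0.92 + 0.56·0.08 = 0.063200
P(distant siren | barking, ¬passing raccoon, ¬intruder) = 0.044800/0.063200 ≈ 0.7089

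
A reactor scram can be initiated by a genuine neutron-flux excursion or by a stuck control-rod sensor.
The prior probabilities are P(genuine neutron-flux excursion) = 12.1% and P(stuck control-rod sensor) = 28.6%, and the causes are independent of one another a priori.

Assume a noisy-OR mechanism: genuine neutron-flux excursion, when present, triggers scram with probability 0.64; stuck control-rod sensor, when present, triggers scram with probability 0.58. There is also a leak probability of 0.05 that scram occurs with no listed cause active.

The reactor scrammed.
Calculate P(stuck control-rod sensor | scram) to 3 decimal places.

Under noisy-OR, P(scram | causes) = 1 − (1−0.05)·∏(1−qᵢ) over the active causes.
For the numerator, keep only stuck control-rod sensor=true terms: 0.151088 + 0.029635 = 0.180723
Denominator P(scram): 0.05×0.879×0.714 + 0.601×0.879×0.286 + 0.658×0.121×0.714 + 0.85636×0.121×0.286 = 0.268950
P(stuck control-rod sensor | scram) = 0.180723/0.268950 ≈ 0.672

P(stuck control-rod sensor | scram) ≈ 0.672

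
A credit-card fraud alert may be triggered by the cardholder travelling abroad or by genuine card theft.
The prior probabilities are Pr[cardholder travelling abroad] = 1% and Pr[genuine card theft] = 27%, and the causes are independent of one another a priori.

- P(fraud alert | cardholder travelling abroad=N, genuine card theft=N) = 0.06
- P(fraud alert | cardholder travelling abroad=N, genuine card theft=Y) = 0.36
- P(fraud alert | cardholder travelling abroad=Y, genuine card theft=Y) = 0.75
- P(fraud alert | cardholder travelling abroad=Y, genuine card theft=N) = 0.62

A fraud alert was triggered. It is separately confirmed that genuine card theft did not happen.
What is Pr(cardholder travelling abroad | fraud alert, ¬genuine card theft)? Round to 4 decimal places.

Enumerate both values of cardholder travelling abroad and weight by the priors:
  P(fraud alert | ¬genuine card theft) = 0.06×0.99 + 0.62×0.01
        = 0.059400 + 0.006200 = 0.065600
The terms with cardholder travelling abroad present sum to 0.006200, so
  P(cardholder travelling abroad | fraud alert, ¬genuine card theft) = 0.006200 / 0.065600 ≈ 0.0945

Pr(cardholder travelling abroad | fraud alert, ¬genuine card theft) ≈ 0.0945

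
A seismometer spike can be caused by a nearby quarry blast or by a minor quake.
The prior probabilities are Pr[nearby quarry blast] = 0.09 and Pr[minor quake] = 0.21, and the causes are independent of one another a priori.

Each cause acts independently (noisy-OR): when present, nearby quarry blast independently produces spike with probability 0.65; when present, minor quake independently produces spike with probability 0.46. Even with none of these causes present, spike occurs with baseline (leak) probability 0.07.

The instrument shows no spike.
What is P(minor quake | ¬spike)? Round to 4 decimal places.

P(minor quake | ¬spike) ≈ 0.1255

Under noisy-OR, P(spike | causes) = 1 − (1−0.07)·∏(1−qᵢ) over the active causes.
Numerator (weight on configurations with minor quake): 0.095970 + 0.003322 = 0.099292
Denominator P(¬spike): 0.93*0.91*0.79 + 0.5022*0.91*0.21 + 0.3255*0.09*0.79 + 0.17577*0.09*0.21 = 0.791012
P(minor quake | ¬spike) = 0.099292/0.791012 ≈ 0.1255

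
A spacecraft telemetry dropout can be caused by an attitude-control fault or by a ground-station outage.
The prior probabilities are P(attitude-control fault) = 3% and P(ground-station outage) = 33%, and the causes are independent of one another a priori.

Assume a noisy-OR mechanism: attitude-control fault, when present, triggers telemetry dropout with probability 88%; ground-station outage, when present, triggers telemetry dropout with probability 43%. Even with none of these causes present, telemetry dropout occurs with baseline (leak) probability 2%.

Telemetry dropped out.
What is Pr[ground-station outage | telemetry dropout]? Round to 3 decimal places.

Under noisy-OR, P(telemetry dropout | causes) = 1 − (1−0.02)·∏(1−qᵢ) over the active causes.
P(telemetry dropout) = 0.02*0.97*0.67 + 0.4414*0.97*0.33 + 0.8824*0.03*0.67 + 0.932968*0.03*0.33 = 0.012998 + 0.141292 + 0.017736 + 0.009236 = 0.181262
Restricting to configurations with ground-station outage present: 0.141292 + 0.009236 = 0.150528.
So P(ground-station outage | telemetry dropout) = 0.150528/0.181262 ≈ 0.830.

Pr[ground-station outage | telemetry dropout] ≈ 0.830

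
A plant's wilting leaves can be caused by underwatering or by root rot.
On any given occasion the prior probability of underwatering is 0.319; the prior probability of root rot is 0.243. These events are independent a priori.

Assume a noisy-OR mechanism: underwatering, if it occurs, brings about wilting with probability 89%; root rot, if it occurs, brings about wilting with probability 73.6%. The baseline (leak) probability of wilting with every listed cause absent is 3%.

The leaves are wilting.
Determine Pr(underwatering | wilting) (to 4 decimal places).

Under noisy-OR, P(wilting | causes) = 1 − (1−0.03)·∏(1−qᵢ) over the active causes.
P(wilting) = 0.03·0.681·0.757 + 0.74392·0.681·0.243 + 0.8933·0.319·0.757 + 0.971831·0.319·0.243 = 0.015466 + 0.123106 + 0.215717 + 0.075333 = 0.429622
The underwatering-present share is 0.215717 + 0.075333 = 0.291050.
So P(underwatering | wilting) = 0.291050/0.429622 ≈ 0.6775.

Pr(underwatering | wilting) ≈ 0.6775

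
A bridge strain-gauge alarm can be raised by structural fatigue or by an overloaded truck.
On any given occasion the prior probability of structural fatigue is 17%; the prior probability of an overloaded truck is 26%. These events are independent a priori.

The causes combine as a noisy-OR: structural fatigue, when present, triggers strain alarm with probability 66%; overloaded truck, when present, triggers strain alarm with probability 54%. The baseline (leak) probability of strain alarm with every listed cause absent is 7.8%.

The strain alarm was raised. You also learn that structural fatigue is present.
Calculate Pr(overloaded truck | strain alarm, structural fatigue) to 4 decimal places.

Under noisy-OR, P(strain alarm | causes) = 1 − (1−0.078)·∏(1−qᵢ) over the active causes.
P(strain alarm | structural fatigue) = 0.68652·0.74 + 0.855799·0.26 = 0.508025 + 0.222508 = 0.730533
Restricting to configurations with overloaded truck present: 0.855799·0.26 = 0.222508.
P(overloaded truck | strain alarm, structural fatigue) = 0.222508 / 0.730533 ≈ 0.3046

Pr(overloaded truck | strain alarm, structural fatigue) ≈ 0.3046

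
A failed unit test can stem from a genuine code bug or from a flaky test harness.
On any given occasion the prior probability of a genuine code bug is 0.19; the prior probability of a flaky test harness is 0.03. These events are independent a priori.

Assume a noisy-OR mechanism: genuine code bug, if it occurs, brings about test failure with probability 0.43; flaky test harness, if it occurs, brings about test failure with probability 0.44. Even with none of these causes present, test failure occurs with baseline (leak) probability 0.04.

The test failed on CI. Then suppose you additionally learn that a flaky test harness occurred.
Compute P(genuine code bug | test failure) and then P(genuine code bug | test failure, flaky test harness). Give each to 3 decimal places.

Under noisy-OR, P(test failure | causes) = 1 − (1−0.04)·∏(1−qᵢ) over the active causes.
P(test failure) = 0.04*0.81*0.97 + 0.4624*0.81*0.03 + 0.4528*0.19*0.97 + 0.693568*0.19*0.03 = 0.031428 + 0.011236 + 0.083451 + 0.003953 = 0.130068
Restricting to configurations with genuine code bug present: 0.083451 + 0.003953 = 0.087404.
P(genuine code bug | test failure) = 0.087404 / 0.130068 ≈ 0.672

With the extra evidence:
Weight on genuine code bug=true, given the evidence: 0.693568*0.19 = 0.131778
Denominator P(test failure | flaky test harness): 0.4624*0.81 + 0.693568*0.19 = 0.506322
P(genuine code bug | test failure, flaky test harness) = 0.131778/0.506322 ≈ 0.260
Conditioning on flaky test harness lowers the posterior on genuine code bug: the classic explaining-away effect in a common-effect structure.

P(genuine code bug | test failure) ≈ 0.672; P(genuine code bug | test failure, flaky test harness) ≈ 0.260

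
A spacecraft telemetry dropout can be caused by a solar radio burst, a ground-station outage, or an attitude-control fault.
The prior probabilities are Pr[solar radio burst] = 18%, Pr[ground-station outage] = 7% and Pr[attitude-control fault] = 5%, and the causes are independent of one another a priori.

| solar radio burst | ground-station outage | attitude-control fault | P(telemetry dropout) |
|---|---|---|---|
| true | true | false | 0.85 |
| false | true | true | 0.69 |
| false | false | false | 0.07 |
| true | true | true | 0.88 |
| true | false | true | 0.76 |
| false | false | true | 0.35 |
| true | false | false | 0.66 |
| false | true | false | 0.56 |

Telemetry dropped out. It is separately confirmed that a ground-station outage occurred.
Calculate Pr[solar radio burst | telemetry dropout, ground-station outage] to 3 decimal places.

Pr[solar radio burst | telemetry dropout, ground-station outage] ≈ 0.248

Weight on solar radio burst=true, given the evidence: 0.145350 + 0.007920 = 0.153270
Normalizer over all consistent configurations: 0.56*0.82*0.95 + 0.69*0.82*0.05 + 0.85*0.18*0.95 + 0.88*0.18*0.05 = 0.617800
Posterior = 0.153270 / 0.617800 ≈ 0.248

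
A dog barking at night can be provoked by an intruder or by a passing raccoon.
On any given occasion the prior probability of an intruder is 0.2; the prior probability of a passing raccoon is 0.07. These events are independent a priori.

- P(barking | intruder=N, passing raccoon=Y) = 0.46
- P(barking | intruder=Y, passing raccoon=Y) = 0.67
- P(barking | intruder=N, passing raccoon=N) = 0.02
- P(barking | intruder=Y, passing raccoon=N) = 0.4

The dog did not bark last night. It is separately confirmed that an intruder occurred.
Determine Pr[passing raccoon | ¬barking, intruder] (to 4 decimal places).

By total probability over both values of passing raccoon:
  P(¬barking | intruder) = 0.6*0.93 + 0.33*0.07
        = 0.558000 + 0.023100 = 0.581100
Configurations with passing raccoon contribute 0.023100, so
  P(passing raccoon | ¬barking, intruder) = 0.023100 / 0.581100 ≈ 0.0398

Pr[passing raccoon | ¬barking, intruder] ≈ 0.0398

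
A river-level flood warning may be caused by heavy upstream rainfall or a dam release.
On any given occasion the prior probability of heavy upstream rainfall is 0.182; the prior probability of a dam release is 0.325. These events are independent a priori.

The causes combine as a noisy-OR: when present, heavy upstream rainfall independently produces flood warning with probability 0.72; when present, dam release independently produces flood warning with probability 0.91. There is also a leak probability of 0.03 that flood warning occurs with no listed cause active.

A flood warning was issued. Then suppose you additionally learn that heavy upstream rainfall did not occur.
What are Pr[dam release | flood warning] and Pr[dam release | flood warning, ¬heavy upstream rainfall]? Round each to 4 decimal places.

Under noisy-OR, P(flood warning | causes) = 1 − (1−0.03)·∏(1−qᵢ) over the active causes.
Sum P(flood warning|·) weighted by the priors over the 4 (heavy upstream rainfall, dam release) configurations:
  P(flood warning) = 0.03*0.818*0.675 + 0.9127*0.818*0.325 + 0.7284*0.182*0.675 + 0.975556*0.182*0.325
        = 0.016564 + 0.242641 + 0.089484 + 0.057704 = 0.406393
Keeping only the dam release-present terms gives 0.300345, so
  P(dam release | flood warning) = 0.300345 / 0.406393 ≈ 0.7391

Now also conditioning on heavy upstream rainfall≠true:
By total probability over both values of dam release:
  P(flood warning | ¬heavy upstream rainfall) = 0.03×0.675 + 0.9127×0.325
        = 0.020250 + 0.296627 = 0.316877
Keeping only the dam release-present terms gives 0.296627, so
  P(dam release | flood warning, ¬heavy upstream rainfall) = 0.296627 / 0.316877 ≈ 0.9361
With heavy upstream rainfall excluded, dam release must carry more of the explanatory weight for the flood warning.

Pr[dam release | flood warning] ≈ 0.7391; Pr[dam release | flood warning, ¬heavy upstream rainfall] ≈ 0.9361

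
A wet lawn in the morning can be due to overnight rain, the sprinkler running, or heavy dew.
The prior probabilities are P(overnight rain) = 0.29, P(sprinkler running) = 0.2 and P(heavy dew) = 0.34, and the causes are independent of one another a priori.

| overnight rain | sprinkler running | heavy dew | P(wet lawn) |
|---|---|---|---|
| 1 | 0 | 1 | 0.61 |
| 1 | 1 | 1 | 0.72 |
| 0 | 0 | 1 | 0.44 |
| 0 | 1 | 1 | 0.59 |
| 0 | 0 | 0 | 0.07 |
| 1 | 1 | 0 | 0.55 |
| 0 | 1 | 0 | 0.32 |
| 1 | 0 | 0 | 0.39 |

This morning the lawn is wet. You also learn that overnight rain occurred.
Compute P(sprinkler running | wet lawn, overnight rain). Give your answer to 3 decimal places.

P(sprinkler running | wet lawn, overnight rain) ≈ 0.246

P(wet lawn | overnight rain) = 0.39*0.8*0.66 + 0.61*0.8*0.34 + 0.55*0.2*0.66 + 0.72*0.2*0.34 = 0.205920 + 0.165920 + 0.072600 + 0.048960 = 0.493400
The sprinkler running-present share is 0.072600 + 0.048960 = 0.121560.
Hence the posterior is 0.121560/0.493400 ≈ 0.246.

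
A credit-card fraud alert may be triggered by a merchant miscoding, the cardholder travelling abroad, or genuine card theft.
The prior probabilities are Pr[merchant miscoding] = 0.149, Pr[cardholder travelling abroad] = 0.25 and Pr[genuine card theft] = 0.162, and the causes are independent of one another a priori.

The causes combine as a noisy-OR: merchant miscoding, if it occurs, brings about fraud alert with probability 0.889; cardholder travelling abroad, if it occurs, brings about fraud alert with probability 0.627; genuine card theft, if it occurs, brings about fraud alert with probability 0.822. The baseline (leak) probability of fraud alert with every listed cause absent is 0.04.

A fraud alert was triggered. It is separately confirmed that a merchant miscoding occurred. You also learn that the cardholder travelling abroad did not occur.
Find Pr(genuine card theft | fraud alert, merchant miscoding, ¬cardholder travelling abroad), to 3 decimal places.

Under noisy-OR, P(fraud alert | causes) = 1 − (1−0.04)·∏(1−qᵢ) over the active causes.
By total probability over both values of genuine card theft:
  P(fraud alert | merchant miscoding, ¬cardholder travelling abroad) = 0.89344×0.838 + 0.981032×0.162
        = 0.748703 + 0.158927 = 0.907630
The terms with genuine card theft present sum to 0.158927, so
  P(genuine card theft | fraud alert, merchant miscoding, ¬cardholder travelling abroad) = 0.158927 / 0.907630 ≈ 0.175

Pr(genuine card theft | fraud alert, merchant miscoding, ¬cardholder travelling abroad) ≈ 0.175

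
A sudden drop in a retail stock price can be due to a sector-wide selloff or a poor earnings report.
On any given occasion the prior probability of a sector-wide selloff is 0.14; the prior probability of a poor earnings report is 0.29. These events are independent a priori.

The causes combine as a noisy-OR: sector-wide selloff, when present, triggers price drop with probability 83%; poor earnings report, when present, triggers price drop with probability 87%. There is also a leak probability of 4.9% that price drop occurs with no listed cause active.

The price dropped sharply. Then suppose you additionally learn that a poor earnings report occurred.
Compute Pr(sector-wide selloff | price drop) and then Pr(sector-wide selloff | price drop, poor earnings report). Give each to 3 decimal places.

Pr(sector-wide selloff | price drop) ≈ 0.331; Pr(sector-wide selloff | price drop, poor earnings report) ≈ 0.154

Under noisy-OR, P(price drop | causes) = 1 − (1−0.049)·∏(1−qᵢ) over the active causes.
Numerator (weight on configurations with sector-wide selloff): 0.083330 + 0.039747 = 0.123077
The normalizing constant is 0.049·0.86·0.71 + 0.87637·0.86·0.29 + 0.83833·0.14·0.71 + 0.978983·0.14·0.29 = 0.371563
P(sector-wide selloff | price drop) = 0.123077/0.371563 ≈ 0.331

Now also conditioning on poor earnings report=true:
Numerator (weight on configurations with sector-wide selloff): 0.978983*0.14 = 0.137058
The normalizing constant is 0.87637*0.86 + 0.978983*0.14 = 0.890736
Posterior = 0.137058 / 0.890736 ≈ 0.154
Conditioning on poor earnings report lowers the posterior on sector-wide selloff: the classic explaining-away effect in a common-effect structure.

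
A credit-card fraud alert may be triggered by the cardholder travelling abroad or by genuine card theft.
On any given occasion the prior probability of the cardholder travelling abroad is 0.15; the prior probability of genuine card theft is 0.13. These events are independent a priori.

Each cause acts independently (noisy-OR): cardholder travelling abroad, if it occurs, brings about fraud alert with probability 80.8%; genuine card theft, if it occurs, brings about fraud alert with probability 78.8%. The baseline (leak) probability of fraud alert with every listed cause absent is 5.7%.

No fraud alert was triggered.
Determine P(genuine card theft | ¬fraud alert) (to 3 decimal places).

Under noisy-OR, P(fraud alert | causes) = 1 − (1−0.057)·∏(1−qᵢ) over the active causes.
Enumerate the 4 (cardholder travelling abroad, genuine card theft) configurations and weight by the priors:
  P(¬fraud alert) = 0.943*0.85*0.87 + 0.199916*0.85*0.13 + 0.181056*0.15*0.87 + 0.038384*0.15*0.13
        = 0.697349 + 0.022091 + 0.023628 + 0.000748 = 0.743816
Configurations with genuine card theft contribute 0.022839, so
  P(genuine card theft | ¬fraud alert) = 0.022839 / 0.743816 ≈ 0.031

P(genuine card theft | ¬fraud alert) ≈ 0.031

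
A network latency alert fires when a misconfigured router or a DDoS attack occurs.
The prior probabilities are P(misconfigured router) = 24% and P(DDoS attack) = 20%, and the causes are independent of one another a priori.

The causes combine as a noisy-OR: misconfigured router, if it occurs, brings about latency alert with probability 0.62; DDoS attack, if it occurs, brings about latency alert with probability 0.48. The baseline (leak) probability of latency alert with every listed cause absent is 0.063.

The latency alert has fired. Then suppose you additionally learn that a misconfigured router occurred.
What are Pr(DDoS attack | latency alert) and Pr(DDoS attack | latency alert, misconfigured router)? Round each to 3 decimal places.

Pr(DDoS attack | latency alert) ≈ 0.420; Pr(DDoS attack | latency alert, misconfigured router) ≈ 0.240

Under noisy-OR, P(latency alert | causes) = 1 − (1−0.063)·∏(1−qᵢ) over the active causes.
Numerator (weight on configurations with DDoS attack): 0.077940 + 0.039113 = 0.117053
The normalizing constant is 0.063×0.76×0.8 + 0.51276×0.76×0.2 + 0.64394×0.24×0.8 + 0.814849×0.24×0.2 = 0.278993
Posterior = 0.117053 / 0.278993 ≈ 0.420

Now condition on the additional information:
Enumerate both values of DDoS attack and weight by the priors:
  P(latency alert | misconfigured router) = 0.64394*0.8 + 0.814849*0.2
        = 0.515152 + 0.162970 = 0.678122
Configurations with DDoS attack contribute 0.162970, so
  P(DDoS attack | latency alert, misconfigured router) = 0.162970 / 0.678122 ≈ 0.240
The drop from 0.420 to 0.240 is the explaining-away (discounting) effect.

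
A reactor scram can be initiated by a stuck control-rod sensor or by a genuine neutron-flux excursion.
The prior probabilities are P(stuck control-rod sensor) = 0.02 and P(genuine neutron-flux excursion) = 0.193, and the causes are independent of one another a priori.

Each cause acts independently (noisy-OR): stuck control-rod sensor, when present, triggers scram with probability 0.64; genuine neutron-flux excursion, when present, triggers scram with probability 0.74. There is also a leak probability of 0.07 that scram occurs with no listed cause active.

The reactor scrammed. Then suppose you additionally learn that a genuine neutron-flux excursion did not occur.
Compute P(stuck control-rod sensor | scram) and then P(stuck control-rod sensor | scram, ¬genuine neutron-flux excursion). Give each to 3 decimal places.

P(stuck control-rod sensor | scram) ≈ 0.067; P(stuck control-rod sensor | scram, ¬genuine neutron-flux excursion) ≈ 0.162

Under noisy-OR, P(scram | causes) = 1 − (1−0.07)·∏(1−qᵢ) over the active causes.
For the numerator, keep only stuck control-rod sensor=true terms: 0.010736 + 0.003524 = 0.014260
Normalizer over all consistent configurations: 0.07*0.98*0.807 + 0.7582*0.98*0.193 + 0.6652*0.02*0.807 + 0.912952*0.02*0.193 = 0.213026
Posterior = 0.014260 / 0.213026 ≈ 0.067

Now condition on the additional information:
Enumerate both values of stuck control-rod sensor and weight by the priors:
  P(scram | ¬genuine neutron-flux excursion) = 0.07×0.98 + 0.6652×0.02
        = 0.068600 + 0.013304 = 0.081904
Configurations with stuck control-rod sensor contribute 0.013304, so
  P(stuck control-rod sensor | scram, ¬genuine neutron-flux excursion) = 0.013304 / 0.081904 ≈ 0.162
With genuine neutron-flux excursion excluded, stuck control-rod sensor must carry more of the explanatory weight for the scram.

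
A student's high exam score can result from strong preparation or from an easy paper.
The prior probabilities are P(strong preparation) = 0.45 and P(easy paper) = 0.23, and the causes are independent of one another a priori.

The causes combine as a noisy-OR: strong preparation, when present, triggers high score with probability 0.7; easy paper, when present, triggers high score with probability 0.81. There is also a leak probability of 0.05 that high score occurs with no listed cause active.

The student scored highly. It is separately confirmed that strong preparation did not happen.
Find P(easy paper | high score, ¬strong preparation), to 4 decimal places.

P(easy paper | high score, ¬strong preparation) ≈ 0.8304

Under noisy-OR, P(high score | causes) = 1 − (1−0.05)·∏(1−qᵢ) over the active causes.
By total probability over both values of easy paper:
  P(high score | ¬strong preparation) = 0.05·0.77 + 0.8195·0.23
        = 0.038500 + 0.188485 = 0.226985
The terms with easy paper present sum to 0.188485, so
  P(easy paper | high score, ¬strong preparation) = 0.188485 / 0.226985 ≈ 0.8304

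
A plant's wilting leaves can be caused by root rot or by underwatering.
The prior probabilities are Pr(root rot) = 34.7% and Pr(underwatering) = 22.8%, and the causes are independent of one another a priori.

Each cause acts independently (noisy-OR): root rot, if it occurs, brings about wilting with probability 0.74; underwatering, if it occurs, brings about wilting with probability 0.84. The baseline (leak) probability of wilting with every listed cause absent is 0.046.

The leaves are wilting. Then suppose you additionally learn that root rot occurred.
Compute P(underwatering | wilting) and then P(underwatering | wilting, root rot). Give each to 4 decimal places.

P(underwatering | wilting) ≈ 0.4736; P(underwatering | wilting, root rot) ≈ 0.2739

Under noisy-OR, P(wilting | causes) = 1 − (1−0.046)·∏(1−qᵢ) over the active causes.
Sum P(wilting|·) weighted by the priors over the 4 (root rot, underwatering) configurations:
  P(wilting) = 0.046×0.653×0.772 + 0.84736×0.653×0.228 + 0.75196×0.347×0.772 + 0.960314×0.347×0.228
        = 0.023189 + 0.126158 + 0.201438 + 0.075976 = 0.426761
The terms with underwatering present sum to 0.202134, so
  P(underwatering | wilting) = 0.202134 / 0.426761 ≈ 0.4736

Now also conditioning on root rot=true:
For the numerator, keep only underwatering=true terms: 0.960314×0.228 = 0.218952
The normalizing constant is 0.75196×0.772 + 0.960314×0.228 = 0.799465
Posterior = 0.218952 / 0.799465 ≈ 0.2739
This is intercausal reasoning (explaining away): once root rot accounts for the wilting, underwatering becomes less likely.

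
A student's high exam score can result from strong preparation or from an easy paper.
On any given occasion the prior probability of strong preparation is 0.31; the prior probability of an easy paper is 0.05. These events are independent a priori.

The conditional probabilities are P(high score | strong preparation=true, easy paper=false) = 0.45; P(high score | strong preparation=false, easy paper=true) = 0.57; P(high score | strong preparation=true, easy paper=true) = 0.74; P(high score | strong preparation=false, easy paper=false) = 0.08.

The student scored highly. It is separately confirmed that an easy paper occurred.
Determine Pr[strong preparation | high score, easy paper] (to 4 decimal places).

Pr[strong preparation | high score, easy paper] ≈ 0.3684

Sum P(high score|·) weighted by the priors over both values of strong preparation:
  P(high score | easy paper) = 0.57×0.69 + 0.74×0.31
        = 0.393300 + 0.229400 = 0.622700
Configurations with strong preparation contribute 0.229400, so
  P(strong preparation | high score, easy paper) = 0.229400 / 0.622700 ≈ 0.3684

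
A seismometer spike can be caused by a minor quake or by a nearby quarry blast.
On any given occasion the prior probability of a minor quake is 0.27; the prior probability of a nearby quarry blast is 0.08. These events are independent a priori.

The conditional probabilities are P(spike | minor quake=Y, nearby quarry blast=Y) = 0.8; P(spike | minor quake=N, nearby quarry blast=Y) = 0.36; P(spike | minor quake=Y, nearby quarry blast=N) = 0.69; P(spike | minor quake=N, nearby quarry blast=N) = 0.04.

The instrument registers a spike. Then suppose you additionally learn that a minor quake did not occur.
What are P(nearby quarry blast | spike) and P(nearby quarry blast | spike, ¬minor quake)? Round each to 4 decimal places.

Enumerate the 4 (minor quake, nearby quarry blast) configurations and weight by the priors:
  P(spike) = 0.04×0.73×0.92 + 0.36×0.73×0.08 + 0.69×0.27×0.92 + 0.8×0.27×0.08
        = 0.026864 + 0.021024 + 0.171396 + 0.017280 = 0.236564
Configurations with nearby quarry blast contribute 0.038304, so
  P(nearby quarry blast | spike) = 0.038304 / 0.236564 ≈ 0.1619

Now also conditioning on minor quake≠true:
Enumerate both values of nearby quarry blast and weight by the priors:
  P(spike | ¬minor quake) = 0.04·0.92 + 0.36·0.08
        = 0.036800 + 0.028800 = 0.065600
Configurations with nearby quarry blast contribute 0.028800, so
  P(nearby quarry blast | spike, ¬minor quake) = 0.028800 / 0.065600 ≈ 0.4390
With minor quake excluded, nearby quarry blast must carry more of the explanatory weight for the spike.

P(nearby quarry blast | spike) ≈ 0.1619; P(nearby quarry blast | spike, ¬minor quake) ≈ 0.4390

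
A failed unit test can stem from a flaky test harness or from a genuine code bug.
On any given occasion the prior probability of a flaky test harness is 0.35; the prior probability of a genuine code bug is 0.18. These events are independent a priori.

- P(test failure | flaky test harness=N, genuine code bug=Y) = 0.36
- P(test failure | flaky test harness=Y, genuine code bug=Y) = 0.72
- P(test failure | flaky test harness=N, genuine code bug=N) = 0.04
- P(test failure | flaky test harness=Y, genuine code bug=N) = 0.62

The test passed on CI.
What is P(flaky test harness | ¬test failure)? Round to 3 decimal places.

Enumerate the 4 (flaky test harness, genuine code bug) configurations and weight by the priors:
  P(¬test failure) = 0.96·0.65·0.82 + 0.64·0.65·0.18 + 0.38·0.35·0.82 + 0.28·0.35·0.18
        = 0.511680 + 0.074880 + 0.109060 + 0.017640 = 0.713260
The terms with flaky test harness present sum to 0.126700, so
  P(flaky test harness | ¬test failure) = 0.126700 / 0.713260 ≈ 0.178

P(flaky test harness | ¬test failure) ≈ 0.178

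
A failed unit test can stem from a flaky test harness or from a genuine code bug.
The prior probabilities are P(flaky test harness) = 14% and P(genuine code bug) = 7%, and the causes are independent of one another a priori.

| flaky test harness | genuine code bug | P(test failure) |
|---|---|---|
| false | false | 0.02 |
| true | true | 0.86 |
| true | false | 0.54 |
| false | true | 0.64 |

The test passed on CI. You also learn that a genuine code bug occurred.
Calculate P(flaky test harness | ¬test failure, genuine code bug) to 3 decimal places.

For the numerator, keep only flaky test harness=true terms: 0.14×0.14 = 0.019600
Normalizer over all consistent configurations: 0.36×0.86 + 0.14×0.14 = 0.329200
P(flaky test harness | ¬test failure, genuine code bug) = 0.019600/0.329200 ≈ 0.060

P(flaky test harness | ¬test failure, genuine code bug) ≈ 0.060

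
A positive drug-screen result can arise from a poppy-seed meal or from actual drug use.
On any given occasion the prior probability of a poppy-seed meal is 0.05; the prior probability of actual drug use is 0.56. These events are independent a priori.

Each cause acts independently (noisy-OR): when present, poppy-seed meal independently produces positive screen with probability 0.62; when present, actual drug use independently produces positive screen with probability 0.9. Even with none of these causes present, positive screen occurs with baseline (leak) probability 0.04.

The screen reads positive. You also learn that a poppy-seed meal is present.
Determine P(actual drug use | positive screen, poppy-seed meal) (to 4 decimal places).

P(actual drug use | positive screen, poppy-seed meal) ≈ 0.6588

Under noisy-OR, P(positive screen | causes) = 1 − (1−0.04)·∏(1−qᵢ) over the active causes.
P(positive screen | poppy-seed meal) = 0.6352*0.44 + 0.96352*0.56 = 0.279488 + 0.539571 = 0.819059
The actual drug use-present share is 0.96352*0.56 = 0.539571.
P(actual drug use | positive screen, poppy-seed meal) = 0.539571 / 0.819059 ≈ 0.6588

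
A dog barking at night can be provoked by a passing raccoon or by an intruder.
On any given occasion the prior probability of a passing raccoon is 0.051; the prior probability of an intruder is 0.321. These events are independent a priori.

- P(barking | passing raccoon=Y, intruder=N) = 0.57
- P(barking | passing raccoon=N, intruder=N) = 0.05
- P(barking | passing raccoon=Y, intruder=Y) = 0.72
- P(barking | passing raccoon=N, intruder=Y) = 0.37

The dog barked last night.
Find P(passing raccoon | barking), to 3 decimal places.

P(barking) = 0.05×0.949×0.679 + 0.37×0.949×0.321 + 0.57×0.051×0.679 + 0.72×0.051×0.321 = 0.032219 + 0.112713 + 0.019739 + 0.011787 = 0.176458
Restricting to configurations with passing raccoon present: 0.019739 + 0.011787 = 0.031526.
So P(passing raccoon | barking) = 0.031526/0.176458 ≈ 0.179.

P(passing raccoon | barking) ≈ 0.179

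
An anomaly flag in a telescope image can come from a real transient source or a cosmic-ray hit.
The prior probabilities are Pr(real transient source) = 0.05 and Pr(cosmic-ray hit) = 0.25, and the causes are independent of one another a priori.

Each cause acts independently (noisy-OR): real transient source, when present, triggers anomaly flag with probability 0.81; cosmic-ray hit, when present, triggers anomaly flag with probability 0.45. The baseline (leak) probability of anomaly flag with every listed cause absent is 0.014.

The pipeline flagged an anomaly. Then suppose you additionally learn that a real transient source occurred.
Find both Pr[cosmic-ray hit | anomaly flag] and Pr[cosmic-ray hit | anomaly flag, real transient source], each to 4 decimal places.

Pr[cosmic-ray hit | anomaly flag] ≈ 0.7478; Pr[cosmic-ray hit | anomaly flag, real transient source] ≈ 0.2690

Under noisy-OR, P(anomaly flag | causes) = 1 − (1−0.014)·∏(1−qᵢ) over the active causes.
By total probability over the 4 (real transient source, cosmic-ray hit) configurations:
  P(anomaly flag) = 0.014*0.95*0.75 + 0.4577*0.95*0.25 + 0.81266*0.05*0.75 + 0.896963*0.05*0.25
        = 0.009975 + 0.108704 + 0.030475 + 0.011212 = 0.160366
Configurations with cosmic-ray hit contribute 0.119916, so
  P(cosmic-ray hit | anomaly flag) = 0.119916 / 0.160366 ≈ 0.7478

With the extra evidence:
P(anomaly flag | real transient source) = 0.81266·0.75 + 0.896963·0.25 = 0.609495 + 0.224241 = 0.833736
Of this, 0.224241 comes from 0.896963·0.25 (the cosmic-ray hit=true cases).
P(cosmic-ray hit | anomaly flag, real transient source) = 0.224241 / 0.833736 ≈ 0.2690
The drop from 0.7478 to 0.2690 is the explaining-away (discounting) effect.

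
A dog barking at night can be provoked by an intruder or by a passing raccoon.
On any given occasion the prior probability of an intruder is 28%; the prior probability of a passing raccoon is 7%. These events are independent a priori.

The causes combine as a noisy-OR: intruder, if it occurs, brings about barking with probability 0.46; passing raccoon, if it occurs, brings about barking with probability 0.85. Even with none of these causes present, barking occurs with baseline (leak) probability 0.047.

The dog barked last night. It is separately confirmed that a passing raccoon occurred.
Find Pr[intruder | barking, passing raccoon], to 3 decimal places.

Under noisy-OR, P(barking | causes) = 1 − (1−0.047)·∏(1−qᵢ) over the active causes.
Sum P(barking|·) weighted by the priors over both values of intruder:
  P(barking | passing raccoon) = 0.85705×0.72 + 0.922807×0.28
        = 0.617076 + 0.258386 = 0.875462
Keeping only the intruder-present terms gives 0.258386, so
  P(intruder | barking, passing raccoon) = 0.258386 / 0.875462 ≈ 0.295

Pr[intruder | barking, passing raccoon] ≈ 0.295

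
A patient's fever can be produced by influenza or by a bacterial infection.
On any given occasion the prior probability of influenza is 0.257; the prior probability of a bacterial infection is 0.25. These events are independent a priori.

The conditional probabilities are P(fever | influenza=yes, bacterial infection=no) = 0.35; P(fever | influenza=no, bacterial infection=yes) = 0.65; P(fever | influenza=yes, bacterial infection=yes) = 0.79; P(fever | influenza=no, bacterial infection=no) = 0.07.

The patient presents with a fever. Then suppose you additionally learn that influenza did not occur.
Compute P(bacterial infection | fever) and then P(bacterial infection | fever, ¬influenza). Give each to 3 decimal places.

P(bacterial infection | fever) ≈ 0.617; P(bacterial infection | fever, ¬influenza) ≈ 0.756

Enumerate the 4 (influenza, bacterial infection) configurations and weight by the priors:
  P(fever) = 0.07·0.743·0.75 + 0.65·0.743·0.25 + 0.35·0.257·0.75 + 0.79·0.257·0.25
        = 0.039008 + 0.120737 + 0.067463 + 0.050758 = 0.277966
Keeping only the bacterial infection-present terms gives 0.171495, so
  P(bacterial infection | fever) = 0.171495 / 0.277966 ≈ 0.617

Now condition on the additional information:
Weight on bacterial infection=true, given the evidence: 0.65*0.25 = 0.162500
The normalizing constant is 0.07*0.75 + 0.65*0.25 = 0.215000
Posterior = 0.162500 / 0.215000 ≈ 0.756
Ruling out influenza raises the posterior on bacterial infection — the flip side of explaining away.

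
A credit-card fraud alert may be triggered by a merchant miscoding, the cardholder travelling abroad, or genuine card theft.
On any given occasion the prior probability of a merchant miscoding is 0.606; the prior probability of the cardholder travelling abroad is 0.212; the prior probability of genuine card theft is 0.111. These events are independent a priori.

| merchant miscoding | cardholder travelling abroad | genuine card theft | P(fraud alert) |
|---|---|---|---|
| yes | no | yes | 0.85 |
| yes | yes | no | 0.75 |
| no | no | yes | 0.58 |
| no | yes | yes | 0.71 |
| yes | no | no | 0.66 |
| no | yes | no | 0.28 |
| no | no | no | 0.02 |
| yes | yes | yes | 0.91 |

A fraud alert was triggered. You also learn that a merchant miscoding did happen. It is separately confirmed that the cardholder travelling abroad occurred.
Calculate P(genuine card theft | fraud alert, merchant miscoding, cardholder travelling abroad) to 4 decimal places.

P(genuine card theft | fraud alert, merchant miscoding, cardholder travelling abroad) ≈ 0.1316

P(fraud alert | merchant miscoding, cardholder travelling abroad) = 0.75*0.889 + 0.91*0.111 = 0.666750 + 0.101010 = 0.767760
Of this, 0.101010 comes from 0.91*0.111 (the genuine card theft=true cases).
Hence the posterior is 0.101010/0.767760 ≈ 0.1316.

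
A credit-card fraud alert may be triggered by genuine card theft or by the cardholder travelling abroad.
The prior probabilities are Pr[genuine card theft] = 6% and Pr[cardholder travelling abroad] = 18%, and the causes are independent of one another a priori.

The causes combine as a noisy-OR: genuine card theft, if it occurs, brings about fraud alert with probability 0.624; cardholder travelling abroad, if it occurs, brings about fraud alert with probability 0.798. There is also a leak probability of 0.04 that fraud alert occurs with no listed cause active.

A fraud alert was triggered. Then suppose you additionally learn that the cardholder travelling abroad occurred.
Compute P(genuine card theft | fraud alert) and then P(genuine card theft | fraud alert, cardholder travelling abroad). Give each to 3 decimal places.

Under noisy-OR, P(fraud alert | causes) = 1 − (1−0.04)·∏(1−qᵢ) over the active causes.
By total probability over the 4 (genuine card theft, cardholder travelling abroad) configurations:
  P(fraud alert) = 0.04·0.94·0.82 + 0.80608·0.94·0.18 + 0.63904·0.06·0.82 + 0.927086·0.06·0.18
        = 0.030832 + 0.136389 + 0.031441 + 0.010013 = 0.208675
Configurations with genuine card theft contribute 0.041454, so
  P(genuine card theft | fraud alert) = 0.041454 / 0.208675 ≈ 0.199

With the extra evidence:
Weight on genuine card theft=true, given the evidence: 0.927086·0.06 = 0.055625
The normalizing constant is 0.80608·0.94 + 0.927086·0.06 = 0.813340
P(genuine card theft | fraud alert, cardholder travelling abroad) = 0.055625/0.813340 ≈ 0.068
This is intercausal reasoning (explaining away): once cardholder travelling abroad accounts for the fraud alert, genuine card theft becomes less likely.

P(genuine card theft | fraud alert) ≈ 0.199; P(genuine card theft | fraud alert, cardholder travelling abroad) ≈ 0.068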